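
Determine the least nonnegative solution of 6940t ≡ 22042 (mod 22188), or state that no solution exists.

no solution

gcd(22188, 6940) = 4.
4 does not divide 22042, so the congruence has no solution.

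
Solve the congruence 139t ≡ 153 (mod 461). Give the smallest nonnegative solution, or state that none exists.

21

gcd(461, 139):
  461 = 3×139 + 44
  139 = 3×44 + 7
  44 = 6×7 + 2
  7 = 3×2 + 1
  2 = 2×1
so gcd(461, 139) = 1.
1 divides 153, so solutions exist.
Back-substitute for Bézout coefficients:
  1 = 7 - 3×2
  ... = 139×(199) + 461×(-60)
So 139×(199) ≡ 1 (mod 461); multiply by 153: t ≡ 30447 (mod 461).
Smallest nonnegative: t = 30447 mod 461 = 21.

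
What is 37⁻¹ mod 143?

58

gcd(143, 37) = 1.
By Bézout, 37×(58) + 143×(-15) = 1.
So 37×58 ≡ 1 (mod 143), and 58 mod 143 = 58.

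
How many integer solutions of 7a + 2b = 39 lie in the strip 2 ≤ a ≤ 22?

gcd(7, 2) = 1  (7 = 3·2 + 1, 2 = 2·1).
Back-substituting, 7·(1) + 2·(-3) = 1.
Scale by 39: particular solution (39, -117); reduce a mod 2: (1, 16).
General solution: a = 1 + 2t, b = 16 - 7t for integer t.
2 ≤ 1 + 2t ≤ 22 gives t ∈ [1, 10], which is 10 values.

10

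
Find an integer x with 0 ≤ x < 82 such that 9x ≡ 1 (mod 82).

73

gcd(82, 9) = 1  (82 = 9*9 + 1, 9 = 9*1).
Back-substituting, 9*(-9) + 82*(1) = 1.
So 9*-9 ≡ 1 (mod 82), and -9 mod 82 = 73.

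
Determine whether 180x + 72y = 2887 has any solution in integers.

gcd(180, 72) = 36  (180 = 2·72 + 36, 72 = 2·36).
36 does not divide 2887 (remainder 7), so no integer solutions.

no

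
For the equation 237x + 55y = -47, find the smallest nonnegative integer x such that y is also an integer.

gcd(237, 55) = 1  (237 = 4*55 + 17, 55 = 3*17 + 4, 17 = 4*4 + 1, 4 = 4*1).
1 divides -47, so solutions exist.
Back-substituting, 237*(13) + 55*(-56) = 1.
Scale by -47/1 = -47: (x₀, y₀) = (-611, 2632).
General solution: x = -611 + 55t, y = 2632 - 237t for integer t.
x ≥ 0: smallest is -611 mod 55 = 49 (at t = 12), with y = -212.

49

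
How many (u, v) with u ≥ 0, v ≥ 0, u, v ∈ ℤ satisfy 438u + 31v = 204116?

15

gcd(438, 31) = 1.
By Bézout, 438·(8) + 31·(-113) = 1.
One solution: (3, 6542).
General: u = 3 + 31t, v = 6542 - 438t.
u ≥ 0 ⇒ t ≥ 0; v ≥ 0 ⇒ t ≤ 14. So t ∈ [0, 14]: 15 solutions.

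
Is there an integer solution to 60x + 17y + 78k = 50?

yes

gcd(60, 17):
  60 = 3·17 + 9
  17 = 1·9 + 8
  9 = 1·8 + 1
  8 = 8·1
so gcd(60, 17) = 1.
gcd(1, 78) = 1.
1 divides 50, so integer solutions exist.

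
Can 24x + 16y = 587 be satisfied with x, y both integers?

gcd(24, 16) = 8  (24 = 1*16 + 8, 16 = 2*8).
8 does not divide 587 (remainder 3), so no integer solutions.

no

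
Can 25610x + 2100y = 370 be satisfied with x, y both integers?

gcd(25610, 2100) = 10  (25610 = 12·2100 + 410, 2100 = 5·410 + 50, 410 = 8·50 + 10, 50 = 5·10).
10 divides 370, so integer solutions exist.

yes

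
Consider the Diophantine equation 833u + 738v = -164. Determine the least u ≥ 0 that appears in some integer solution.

410

gcd(833, 738) = 1  (833 = 1×738 + 95, 738 = 7×95 + 73, 95 = 1×73 + 22, 73 = 3×22 + 7, 22 = 3×7 + 1, 7 = 7×1).
1 divides -164, so solutions exist.
Back-substituting, 833×(101) + 738×(-114) = 1.
Scale by -164/1 = -164: (u₀, v₀) = (-16564, 18696).
General solution: u = -16564 + 738t, v = 18696 - 833t for integer t.
u ≥ 0: smallest is -16564 mod 738 = 410 (at t = 23), with v = -463.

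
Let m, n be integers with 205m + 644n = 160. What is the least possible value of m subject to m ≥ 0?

gcd(644, 205):
  644 = 3·205 + 29
  205 = 7·29 + 2
  29 = 14·2 + 1
  2 = 2·1
so gcd(644, 205) = 1.
1 divides 160, so solutions exist.
Back-substitute for Bézout coefficients:
  1 = 29 - 14·2
  ... = 205·(-311) + 644·(99)
Scale by 160/1 = 160: (m₀, n₀) = (-49760, 15840).
General solution: m = -49760 + 644t, n = 15840 - 205t for integer t.
m ≥ 0: smallest is -49760 mod 644 = 472 (at t = 78), with n = -150.

472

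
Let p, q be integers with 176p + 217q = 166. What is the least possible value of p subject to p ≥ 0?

33

gcd(217, 176) = 1  (217 = 1×176 + 41, 176 = 4×41 + 12, 41 = 3×12 + 5, 12 = 2×5 + 2, 5 = 2×2 + 1, 2 = 2×1).
1 divides 166, so solutions exist.
Back-substituting, 176×(-90) + 217×(73) = 1.
Scale by 166/1 = 166: (p₀, q₀) = (-14940, 12118).
General solution: p = -14940 + 217t, q = 12118 - 176t for integer t.
p ≥ 0: smallest is -14940 mod 217 = 33 (at t = 69), with q = -26.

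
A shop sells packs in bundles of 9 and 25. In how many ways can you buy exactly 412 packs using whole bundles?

Need nonnegative integers with 9j + 25k = 412.
gcd(9, 25) = 1, and 9·(-11) + 25·(4) = 1.
So (j₀, k₀) = (-4532, 1648); general j = -4532 + 25t, k = 1648 - 9t.
j ≥ 0 ⇒ t ≥ 182; k ≥ 0 ⇒ t ≤ 183. That's 2 values of t.

2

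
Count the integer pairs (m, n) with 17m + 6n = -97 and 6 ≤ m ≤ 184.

gcd(17, 6):
  17 = 2*6 + 5
  6 = 1*5 + 1
  5 = 5*1
so gcd(17, 6) = 1.
Back-substitute for Bézout coefficients:
  1 = 6 - 1*5
  ... = 17*(-1) + 6*(3)
Scale by -97: particular solution (97, -291); reduce m mod 6: (1, -19).
General solution: m = 1 + 6t, n = -19 - 17t for integer t.
6 ≤ 1 + 6t ≤ 184 gives t ∈ [1, 30], which is 30 values.

30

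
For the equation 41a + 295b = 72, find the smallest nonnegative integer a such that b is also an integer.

232

gcd(295, 41):
  295 = 7·41 + 8
  41 = 5·8 + 1
  8 = 8·1
so gcd(295, 41) = 1.
1 divides 72, so solutions exist.
Back-substitute for Bézout coefficients:
  1 = 41 - 5·8
  ... = 41·(36) + 295·(-5)
Scale by 72/1 = 72: (a₀, b₀) = (2592, -360).
General solution: a = 2592 + 295t, b = -360 - 41t for integer t.
a ≥ 0: smallest is 2592 mod 295 = 232 (at t = -8), with b = -32.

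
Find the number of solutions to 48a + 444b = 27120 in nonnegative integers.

16

gcd(444, 48):
  444 = 9·48 + 12
  48 = 4·12
so gcd(444, 48) = 12.
Back-substitute for Bézout coefficients:
  12 = 444 - 9·48
  ... = 48·(-9) + 444·(1)
Scale by 2260: one solution is (-20340, 2260). Reduce a mod 37: (10, 60).
General: a = 10 + 37t, b = 60 - 4t.
a ≥ 0 ⇒ t ≥ 0; b ≥ 0 ⇒ t ≤ 15. So t ∈ [0, 15]: 16 solutions.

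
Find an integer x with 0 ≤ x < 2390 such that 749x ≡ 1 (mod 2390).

gcd(2390, 749) = 1.
By Bézout, 749·(-351) + 2390·(110) = 1.
So 749·-351 ≡ 1 (mod 2390), and -351 mod 2390 = 2039.

2039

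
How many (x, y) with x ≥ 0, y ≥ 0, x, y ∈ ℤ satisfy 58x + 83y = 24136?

5

gcd(83, 58):
  83 = 1*58 + 25
  58 = 2*25 + 8
  25 = 3*8 + 1
  8 = 8*1
so gcd(83, 58) = 1.
Back-substitute for Bézout coefficients:
  1 = 25 - 3*8
  ... = 58*(-10) + 83*(7)
Scale by 24136: one solution is (-241360, 168952). Reduce x mod 83: (4, 288).
General: x = 4 + 83t, y = 288 - 58t.
x ≥ 0 ⇒ t ≥ 0; y ≥ 0 ⇒ t ≤ 4. So t ∈ [0, 4]: 5 solutions.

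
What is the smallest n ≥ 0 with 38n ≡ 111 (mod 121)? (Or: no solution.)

108

gcd(121, 38):
  121 = 3·38 + 7
  38 = 5·7 + 3
  7 = 2·3 + 1
  3 = 3·1
so gcd(121, 38) = 1.
1 divides 111, so solutions exist.
Back-substitute for Bézout coefficients:
  1 = 7 - 2·3
  ... = 38·(-35) + 121·(11)
So 38·(-35) ≡ 1 (mod 121); multiply by 111: n ≡ -3885 (mod 121).
Smallest nonnegative: n = -3885 mod 121 = 108.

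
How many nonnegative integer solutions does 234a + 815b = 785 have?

0

gcd(815, 234) = 1.
By Bézout, 234×(-101) + 815×(29) = 1.
One solution: (585, -167).
General: a = 585 + 815t, b = -167 - 234t.
a ≥ 0 ⇒ t ≥ 0; b ≥ 0 ⇒ t ≤ -1. So t ∈ [0, -1]: 0 solutions.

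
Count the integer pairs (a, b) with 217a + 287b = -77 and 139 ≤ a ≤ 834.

gcd(287, 217) = 7.
By Bézout, 217×(4) + 287×(-3) = 7.
Particular solution: (38, -29).
General solution: a = 38 + 41t, b = -29 - 31t for integer t.
139 ≤ 38 + 41t ≤ 834 gives t ∈ [3, 19], which is 17 values.

17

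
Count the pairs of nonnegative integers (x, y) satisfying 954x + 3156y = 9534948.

19

gcd(3156, 954) = 6  (3156 = 3*954 + 294, 954 = 3*294 + 72, 294 = 4*72 + 6, 72 = 12*6).
Back-substituting, 954*(-43) + 3156*(13) = 6.
Scale by 1589158: one solution is (-68333794, 20659054). Reduce x mod 526: (444, 2887).
General: x = 444 + 526t, y = 2887 - 159t.
x ≥ 0 ⇒ t ≥ 0; y ≥ 0 ⇒ t ≤ 18. So t ∈ [0, 18]: 19 solutions.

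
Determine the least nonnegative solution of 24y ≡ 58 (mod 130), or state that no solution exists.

gcd(130, 24) = 2  (130 = 5·24 + 10, 24 = 2·10 + 4, 10 = 2·4 + 2, 4 = 2·2).
2 divides 58, so solutions exist.
Back-substituting, 24·(-27) + 130·(5) = 2.
So 24·(-27) ≡ 2 (mod 130); multiply by 29: y ≡ -783 (mod 65).
Smallest nonnegative: y = -783 mod 65 = 62.

62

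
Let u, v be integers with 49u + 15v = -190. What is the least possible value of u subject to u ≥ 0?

5

gcd(49, 15) = 1.
1 divides -190, so solutions exist.
By Bézout, 49·(4) + 15·(-13) = 1.
Scale by -190/1 = -190: (u₀, v₀) = (-760, 2470).
General solution: u = -760 + 15t, v = 2470 - 49t for integer t.
u ≥ 0: smallest is -760 mod 15 = 5 (at t = 51), with v = -29.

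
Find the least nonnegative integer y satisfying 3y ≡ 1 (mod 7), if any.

5

gcd(7, 3):
  7 = 2·3 + 1
  3 = 3·1
so gcd(7, 3) = 1.
1 divides 1, so solutions exist.
Back-substitute for Bézout coefficients:
  1 = 7 - 2·3
  ... = 3·(-2) + 7·(1)
So 3·(-2) ≡ 1 (mod 7); multiply by 1: y ≡ -2 (mod 7).
Smallest nonnegative: y = -2 mod 7 = 5.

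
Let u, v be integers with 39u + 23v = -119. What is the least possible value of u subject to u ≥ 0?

17

gcd(39, 23) = 1.
1 divides -119, so solutions exist.
By Bézout, 39*(-10) + 23*(17) = 1.
Scale by -119/1 = -119: (u₀, v₀) = (1190, -2023).
General solution: u = 1190 + 23t, v = -2023 - 39t for integer t.
u ≥ 0: smallest is 1190 mod 23 = 17 (at t = -51), with v = -34.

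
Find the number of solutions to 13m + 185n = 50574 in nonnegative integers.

gcd(185, 13):
  185 = 14×13 + 3
  13 = 4×3 + 1
  3 = 3×1
so gcd(185, 13) = 1.
Back-substitute for Bézout coefficients:
  1 = 13 - 4×3
  ... = 13×(57) + 185×(-4)
Scale by 50574: one solution is (2882718, -202296). Reduce m mod 185: (48, 270).
General: m = 48 + 185t, n = 270 - 13t.
m ≥ 0 ⇒ t ≥ 0; n ≥ 0 ⇒ t ≤ 20. So t ∈ [0, 20]: 21 solutions.

21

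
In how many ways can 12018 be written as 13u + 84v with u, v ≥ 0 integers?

gcd(84, 13) = 1  (84 = 6·13 + 6, 13 = 2·6 + 1, 6 = 6·1).
Back-substituting, 13·(13) + 84·(-2) = 1.
Scale by 12018: one solution is (156234, -24036). Reduce u mod 84: (78, 131).
General: u = 78 + 84t, v = 131 - 13t.
u ≥ 0 ⇒ t ≥ 0; v ≥ 0 ⇒ t ≤ 10. So t ∈ [0, 10]: 11 solutions.

11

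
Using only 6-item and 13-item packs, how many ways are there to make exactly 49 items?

1

Need nonnegative integers with 6j + 13k = 49.
gcd(6, 13) = 1, and 6·(-2) + 13·(1) = 1.
So (j₀, k₀) = (-98, 49); general j = -98 + 13t, k = 49 - 6t.
j ≥ 0 ⇒ t ≥ 8; k ≥ 0 ⇒ t ≤ 8. That's 1 value of t.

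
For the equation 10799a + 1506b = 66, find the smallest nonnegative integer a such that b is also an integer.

gcd(10799, 1506) = 1  (10799 = 7×1506 + 257, 1506 = 5×257 + 221, 257 = 1×221 + 36, 221 = 6×36 + 5, 36 = 7×5 + 1, 5 = 5×1).
1 divides 66, so solutions exist.
Back-substituting, 10799×(293) + 1506×(-2101) = 1.
Scale by 66/1 = 66: (a₀, b₀) = (19338, -138666).
General solution: a = 19338 + 1506t, b = -138666 - 10799t for integer t.
a ≥ 0: smallest is 19338 mod 1506 = 1266 (at t = -12), with b = -9078.

1266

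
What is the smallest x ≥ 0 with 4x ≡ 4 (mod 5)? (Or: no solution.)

1

gcd(5, 4) = 1.
1 divides 4, so solutions exist.
By Bézout, 4·(-1) + 5·(1) = 1.
So 4·(-1) ≡ 1 (mod 5); multiply by 4: x ≡ -4 (mod 5).
Smallest nonnegative: x = -4 mod 5 = 1.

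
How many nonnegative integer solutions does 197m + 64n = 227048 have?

gcd(197, 64):
  197 = 3·64 + 5
  64 = 12·5 + 4
  5 = 1·4 + 1
  4 = 4·1
so gcd(197, 64) = 1.
Back-substitute for Bézout coefficients:
  1 = 5 - 1·4
  ... = 197·(13) + 64·(-40)
Scale by 227048: one solution is (2951624, -9081920). Reduce m mod 64: (8, 3523).
General: m = 8 + 64t, n = 3523 - 197t.
m ≥ 0 ⇒ t ≥ 0; n ≥ 0 ⇒ t ≤ 17. So t ∈ [0, 17]: 18 solutions.

18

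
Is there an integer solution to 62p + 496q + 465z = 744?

gcd(496, 62) = 62.
gcd(62, 465) = 31.
31 divides 744, so integer solutions exist.

yes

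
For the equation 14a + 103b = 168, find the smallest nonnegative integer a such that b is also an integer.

12

gcd(103, 14):
  103 = 7×14 + 5
  14 = 2×5 + 4
  5 = 1×4 + 1
  4 = 4×1
so gcd(103, 14) = 1.
1 divides 168, so solutions exist.
Back-substitute for Bézout coefficients:
  1 = 5 - 1×4
  ... = 14×(-22) + 103×(3)
Scale by 168/1 = 168: (a₀, b₀) = (-3696, 504).
General solution: a = -3696 + 103t, b = 504 - 14t for integer t.
a ≥ 0: smallest is -3696 mod 103 = 12 (at t = 36), with b = 0.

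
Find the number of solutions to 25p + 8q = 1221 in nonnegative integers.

gcd(25, 8) = 1.
By Bézout, 25×(1) + 8×(-3) = 1.
One solution: (5, 137).
General: p = 5 + 8t, q = 137 - 25t.
p ≥ 0 ⇒ t ≥ 0; q ≥ 0 ⇒ t ≤ 5. So t ∈ [0, 5]: 6 solutions.

6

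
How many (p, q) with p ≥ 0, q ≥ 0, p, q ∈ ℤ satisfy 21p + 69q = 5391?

11

gcd(69, 21):
  69 = 3*21 + 6
  21 = 3*6 + 3
  6 = 2*3
so gcd(69, 21) = 3.
Back-substitute for Bézout coefficients:
  3 = 21 - 3*6
  ... = 21*(10) + 69*(-3)
Scale by 1797: one solution is (17970, -5391). Reduce p mod 23: (7, 76).
General: p = 7 + 23t, q = 76 - 7t.
p ≥ 0 ⇒ t ≥ 0; q ≥ 0 ⇒ t ≤ 10. So t ∈ [0, 10]: 11 solutions.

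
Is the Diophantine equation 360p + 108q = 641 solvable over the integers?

no

gcd(360, 108) = 36  (360 = 3·108 + 36, 108 = 3·36).
36 does not divide 641 (remainder 29), so no integer solutions.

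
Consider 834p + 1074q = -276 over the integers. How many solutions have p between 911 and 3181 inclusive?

gcd(1074, 834):
  1074 = 1×834 + 240
  834 = 3×240 + 114
  240 = 2×114 + 12
  114 = 9×12 + 6
  12 = 2×6
so gcd(1074, 834) = 6.
Back-substitute for Bézout coefficients:
  6 = 114 - 9×12
  ... = 834×(85) + 1074×(-66)
Scale by -46: particular solution (-3910, 3036); reduce p mod 179: (28, -22).
General solution: p = 28 + 179t, q = -22 - 139t for integer t.
911 ≤ 28 + 179t ≤ 3181 gives t ∈ [5, 17], which is 13 values.

13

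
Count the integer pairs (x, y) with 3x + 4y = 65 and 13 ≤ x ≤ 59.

gcd(4, 3) = 1  (4 = 1·3 + 1, 3 = 3·1).
Back-substituting, 3·(-1) + 4·(1) = 1.
Scale by 65: particular solution (-65, 65); reduce x mod 4: (3, 14).
General solution: x = 3 + 4t, y = 14 - 3t for integer t.
13 ≤ 3 + 4t ≤ 59 gives t ∈ [3, 14], which is 12 values.

12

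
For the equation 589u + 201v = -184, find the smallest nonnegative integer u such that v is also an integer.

128

gcd(589, 201):
  589 = 2*201 + 187
  201 = 1*187 + 14
  187 = 13*14 + 5
  14 = 2*5 + 4
  5 = 1*4 + 1
  4 = 4*1
so gcd(589, 201) = 1.
1 divides -184, so solutions exist.
Back-substitute for Bézout coefficients:
  1 = 5 - 1*4
  ... = 589*(43) + 201*(-126)
Scale by -184/1 = -184: (u₀, v₀) = (-7912, 23184).
General solution: u = -7912 + 201t, v = 23184 - 589t for integer t.
u ≥ 0: smallest is -7912 mod 201 = 128 (at t = 40), with v = -376.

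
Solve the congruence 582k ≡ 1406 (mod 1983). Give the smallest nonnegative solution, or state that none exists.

no solution

gcd(1983, 582):
  1983 = 3×582 + 237
  582 = 2×237 + 108
  237 = 2×108 + 21
  108 = 5×21 + 3
  21 = 7×3
so gcd(1983, 582) = 3.
3 does not divide 1406, so the congruence has no solution.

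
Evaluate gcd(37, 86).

1

gcd(86, 37) = 1  (86 = 2×37 + 12, 37 = 3×12 + 1, 12 = 12×1).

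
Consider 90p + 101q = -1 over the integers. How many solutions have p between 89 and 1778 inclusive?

gcd(101, 90):
  101 = 1·90 + 11
  90 = 8·11 + 2
  11 = 5·2 + 1
  2 = 2·1
so gcd(101, 90) = 1.
Back-substitute for Bézout coefficients:
  1 = 11 - 5·2
  ... = 90·(-46) + 101·(41)
Scale by -1: particular solution (46, -41); reduce p mod 101: (46, -41).
General solution: p = 46 + 101t, q = -41 - 90t for integer t.
89 ≤ 46 + 101t ≤ 1778 gives t ∈ [1, 17], which is 17 values.

17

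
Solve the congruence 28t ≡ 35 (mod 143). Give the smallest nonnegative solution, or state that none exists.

gcd(143, 28) = 1  (143 = 5*28 + 3, 28 = 9*3 + 1, 3 = 3*1).
1 divides 35, so solutions exist.
Back-substituting, 28*(46) + 143*(-9) = 1.
So 28*(46) ≡ 1 (mod 143); multiply by 35: t ≡ 1610 (mod 143).
Smallest nonnegative: t = 1610 mod 143 = 37.

37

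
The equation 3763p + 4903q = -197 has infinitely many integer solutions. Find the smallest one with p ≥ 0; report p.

gcd(4903, 3763):
  4903 = 1·3763 + 1140
  3763 = 3·1140 + 343
  1140 = 3·343 + 111
  343 = 3·111 + 10
  111 = 11·10 + 1
  10 = 10·1
so gcd(4903, 3763) = 1.
1 divides -197, so solutions exist.
Back-substitute for Bézout coefficients:
  1 = 111 - 11·10
  ... = 3763·(-486) + 4903·(373)
Scale by -197/1 = -197: (p₀, q₀) = (95742, -73481).
General solution: p = 95742 + 4903t, q = -73481 - 3763t for integer t.
p ≥ 0: smallest is 95742 mod 4903 = 2585 (at t = -19), with q = -1984.

2585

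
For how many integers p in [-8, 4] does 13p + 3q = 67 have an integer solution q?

gcd(13, 3) = 1  (13 = 4×3 + 1, 3 = 3×1).
Back-substituting, 13×(1) + 3×(-4) = 1.
Scale by 67: particular solution (67, -268); reduce p mod 3: (1, 18).
General solution: p = 1 + 3t, q = 18 - 13t for integer t.
-8 ≤ 1 + 3t ≤ 4 gives t ∈ [-3, 1], which is 5 values.

5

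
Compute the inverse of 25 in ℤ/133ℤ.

gcd(133, 25) = 1.
By Bézout, 25×(16) + 133×(-3) = 1.
So 25×16 ≡ 1 (mod 133), and 16 mod 133 = 16.

16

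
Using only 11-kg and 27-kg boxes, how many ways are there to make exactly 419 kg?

Need nonnegative integers with 11j + 27k = 419.
gcd(11, 27) = 1, and 11·(5) + 27·(-2) = 1.
So (j₀, k₀) = (2095, -838); general j = 2095 + 27t, k = -838 - 11t.
j ≥ 0 ⇒ t ≥ -77; k ≥ 0 ⇒ t ≤ -77. That's 1 value of t.

1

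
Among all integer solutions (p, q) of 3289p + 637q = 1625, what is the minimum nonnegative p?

gcd(3289, 637):
  3289 = 5·637 + 104
  637 = 6·104 + 13
  104 = 8·13
so gcd(3289, 637) = 13.
13 divides 1625, so solutions exist.
Back-substitute for Bézout coefficients:
  13 = 637 - 6·104
  ... = 3289·(-6) + 637·(31)
Scale by 1625/13 = 125: (p₀, q₀) = (-750, 3875).
General solution: p = -750 + 49t, q = 3875 - 253t for integer t.
p ≥ 0: smallest is -750 mod 49 = 34 (at t = 16), with q = -173.

34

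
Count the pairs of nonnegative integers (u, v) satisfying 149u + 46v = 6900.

2

gcd(149, 46) = 1  (149 = 3×46 + 11, 46 = 4×11 + 2, 11 = 5×2 + 1, 2 = 2×1).
Back-substituting, 149×(21) + 46×(-68) = 1.
Scale by 6900: one solution is (144900, -469200). Reduce u mod 46: (0, 150).
General: u = 0 + 46t, v = 150 - 149t.
u ≥ 0 ⇒ t ≥ 0; v ≥ 0 ⇒ t ≤ 1. So t ∈ [0, 1]: 2 solutions.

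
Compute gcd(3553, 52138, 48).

gcd(52138, 3553) = 1.
gcd(1, 48) = 1.

1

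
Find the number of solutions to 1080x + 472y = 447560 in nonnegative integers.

7

gcd(1080, 472) = 8  (1080 = 2*472 + 136, 472 = 3*136 + 64, 136 = 2*64 + 8, 64 = 8*8).
Back-substituting, 1080*(7) + 472*(-16) = 8.
Scale by 55945: one solution is (391615, -895120). Reduce x mod 59: (32, 875).
General: x = 32 + 59t, y = 875 - 135t.
x ≥ 0 ⇒ t ≥ 0; y ≥ 0 ⇒ t ≤ 6. So t ∈ [0, 6]: 7 solutions.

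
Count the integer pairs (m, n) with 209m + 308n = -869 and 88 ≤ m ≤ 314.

gcd(308, 209) = 11.
By Bézout, 209×(3) + 308×(-2) = 11.
Particular solution: (15, -13).
General solution: m = 15 + 28t, n = -13 - 19t for integer t.
88 ≤ 15 + 28t ≤ 314 gives t ∈ [3, 10], which is 8 values.

8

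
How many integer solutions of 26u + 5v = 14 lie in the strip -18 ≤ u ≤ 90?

22

gcd(26, 5):
  26 = 5*5 + 1
  5 = 5*1
so gcd(26, 5) = 1.
Back-substitute for Bézout coefficients:
  1 = 26 - 5*5
  ... = 26*(1) + 5*(-5)
Scale by 14: particular solution (14, -70); reduce u mod 5: (4, -18).
General solution: u = 4 + 5t, v = -18 - 26t for integer t.
-18 ≤ 4 + 5t ≤ 90 gives t ∈ [-4, 17], which is 22 values.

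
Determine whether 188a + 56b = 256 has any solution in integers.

yes

gcd(188, 56):
  188 = 3×56 + 20
  56 = 2×20 + 16
  20 = 1×16 + 4
  16 = 4×4
so gcd(188, 56) = 4.
4 divides 256, so integer solutions exist.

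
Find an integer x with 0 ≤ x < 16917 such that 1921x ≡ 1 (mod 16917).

gcd(16917, 1921) = 1  (16917 = 8*1921 + 1549, 1921 = 1*1549 + 372, 1549 = 4*372 + 61, 372 = 6*61 + 6, 61 = 10*6 + 1, 6 = 6*1).
Back-substituting, 1921*(-2774) + 16917*(315) = 1.
So 1921*-2774 ≡ 1 (mod 16917), and -2774 mod 16917 = 14143.

14143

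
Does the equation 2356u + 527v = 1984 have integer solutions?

yes

gcd(2356, 527) = 31.
31 divides 1984, so integer solutions exist.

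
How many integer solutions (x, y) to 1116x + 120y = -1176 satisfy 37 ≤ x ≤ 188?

15

gcd(1116, 120) = 12  (1116 = 9·120 + 36, 120 = 3·36 + 12, 36 = 3·12).
Back-substituting, 1116·(-3) + 120·(28) = 12.
Scale by -98: particular solution (294, -2744); reduce x mod 10: (4, -47).
General solution: x = 4 + 10t, y = -47 - 93t for integer t.
37 ≤ 4 + 10t ≤ 188 gives t ∈ [4, 18], which is 15 values.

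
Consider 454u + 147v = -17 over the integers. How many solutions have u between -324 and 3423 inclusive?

26

gcd(454, 147):
  454 = 3·147 + 13
  147 = 11·13 + 4
  13 = 3·4 + 1
  4 = 4·1
so gcd(454, 147) = 1.
Back-substitute for Bézout coefficients:
  1 = 13 - 3·4
  ... = 454·(34) + 147·(-105)
Scale by -17: particular solution (-578, 1785); reduce u mod 147: (10, -31).
General solution: u = 10 + 147t, v = -31 - 454t for integer t.
-324 ≤ 10 + 147t ≤ 3423 gives t ∈ [-2, 23], which is 26 values.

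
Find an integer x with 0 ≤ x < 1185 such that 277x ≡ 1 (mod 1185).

1108

gcd(1185, 277) = 1  (1185 = 4·277 + 77, 277 = 3·77 + 46, 77 = 1·46 + 31, 46 = 1·31 + 15, 31 = 2·15 + 1, 15 = 15·1).
Back-substituting, 277·(-77) + 1185·(18) = 1.
So 277·-77 ≡ 1 (mod 1185), and -77 mod 1185 = 1108.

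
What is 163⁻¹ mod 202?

145

gcd(202, 163) = 1  (202 = 1*163 + 39, 163 = 4*39 + 7, 39 = 5*7 + 4, 7 = 1*4 + 3, 4 = 1*3 + 1, 3 = 3*1).
Back-substituting, 163*(-57) + 202*(46) = 1.
So 163*-57 ≡ 1 (mod 202), and -57 mod 202 = 145.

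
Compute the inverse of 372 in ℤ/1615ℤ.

178

gcd(1615, 372):
  1615 = 4*372 + 127
  372 = 2*127 + 118
  127 = 1*118 + 9
  118 = 13*9 + 1
  9 = 9*1
so gcd(1615, 372) = 1.
Back-substitute for Bézout coefficients:
  1 = 118 - 13*9
  ... = 372*(178) + 1615*(-41)
So 372*178 ≡ 1 (mod 1615), and 178 mod 1615 = 178.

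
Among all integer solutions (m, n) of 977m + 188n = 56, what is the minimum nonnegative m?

gcd(977, 188):
  977 = 5*188 + 37
  188 = 5*37 + 3
  37 = 12*3 + 1
  3 = 3*1
so gcd(977, 188) = 1.
1 divides 56, so solutions exist.
Back-substitute for Bézout coefficients:
  1 = 37 - 12*3
  ... = 977*(61) + 188*(-317)
Scale by 56/1 = 56: (m₀, n₀) = (3416, -17752).
General solution: m = 3416 + 188t, n = -17752 - 977t for integer t.
m ≥ 0: smallest is 3416 mod 188 = 32 (at t = -18), with n = -166.

32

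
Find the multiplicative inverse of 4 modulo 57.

43

gcd(57, 4) = 1  (57 = 14×4 + 1, 4 = 4×1).
Back-substituting, 4×(-14) + 57×(1) = 1.
So 4×-14 ≡ 1 (mod 57), and -14 mod 57 = 43.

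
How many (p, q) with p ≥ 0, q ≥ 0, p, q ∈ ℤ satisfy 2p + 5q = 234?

gcd(5, 2):
  5 = 2·2 + 1
  2 = 2·1
so gcd(5, 2) = 1.
Back-substitute for Bézout coefficients:
  1 = 5 - 2·2
  ... = 2·(-2) + 5·(1)
Scale by 234: one solution is (-468, 234). Reduce p mod 5: (2, 46).
General: p = 2 + 5t, q = 46 - 2t.
p ≥ 0 ⇒ t ≥ 0; q ≥ 0 ⇒ t ≤ 23. So t ∈ [0, 23]: 24 solutions.

24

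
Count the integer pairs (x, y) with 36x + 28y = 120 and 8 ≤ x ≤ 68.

gcd(36, 28):
  36 = 1·28 + 8
  28 = 3·8 + 4
  8 = 2·4
so gcd(36, 28) = 4.
Back-substitute for Bézout coefficients:
  4 = 28 - 3·8
  ... = 36·(-3) + 28·(4)
Scale by 30: particular solution (-90, 120); reduce x mod 7: (1, 3).
General solution: x = 1 + 7t, y = 3 - 9t for integer t.
8 ≤ 1 + 7t ≤ 68 gives t ∈ [1, 9], which is 9 values.

9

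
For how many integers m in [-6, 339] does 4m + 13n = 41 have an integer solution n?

gcd(13, 4) = 1.
By Bézout, 4·(-3) + 13·(1) = 1.
Particular solution: (7, 1).
General solution: m = 7 + 13t, n = 1 - 4t for integer t.
-6 ≤ 7 + 13t ≤ 339 gives t ∈ [-1, 25], which is 27 values.

27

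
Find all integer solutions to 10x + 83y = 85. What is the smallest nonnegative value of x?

50

gcd(83, 10):
  83 = 8×10 + 3
  10 = 3×3 + 1
  3 = 3×1
so gcd(83, 10) = 1.
1 divides 85, so solutions exist.
Back-substitute for Bézout coefficients:
  1 = 10 - 3×3
  ... = 10×(25) + 83×(-3)
Scale by 85/1 = 85: (x₀, y₀) = (2125, -255).
General solution: x = 2125 + 83t, y = -255 - 10t for integer t.
x ≥ 0: smallest is 2125 mod 83 = 50 (at t = -25), with y = -5.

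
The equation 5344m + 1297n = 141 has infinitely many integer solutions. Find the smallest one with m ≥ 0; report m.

gcd(5344, 1297) = 1  (5344 = 4×1297 + 156, 1297 = 8×156 + 49, 156 = 3×49 + 9, 49 = 5×9 + 4, 9 = 2×4 + 1, 4 = 4×1).
1 divides 141, so solutions exist.
Back-substituting, 5344×(291) + 1297×(-1199) = 1.
Scale by 141/1 = 141: (m₀, n₀) = (41031, -169059).
General solution: m = 41031 + 1297t, n = -169059 - 5344t for integer t.
m ≥ 0: smallest is 41031 mod 1297 = 824 (at t = -31), with n = -3395.

824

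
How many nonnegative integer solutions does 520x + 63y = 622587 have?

19

gcd(520, 63):
  520 = 8*63 + 16
  63 = 3*16 + 15
  16 = 1*15 + 1
  15 = 15*1
so gcd(520, 63) = 1.
Back-substitute for Bézout coefficients:
  1 = 16 - 1*15
  ... = 520*(4) + 63*(-33)
Scale by 622587: one solution is (2490348, -20545371). Reduce x mod 63: (21, 9709).
General: x = 21 + 63t, y = 9709 - 520t.
x ≥ 0 ⇒ t ≥ 0; y ≥ 0 ⇒ t ≤ 18. So t ∈ [0, 18]: 19 solutions.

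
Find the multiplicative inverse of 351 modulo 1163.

gcd(1163, 351) = 1.
By Bézout, 351·(222) + 1163·(-67) = 1.
So 351·222 ≡ 1 (mod 1163), and 222 mod 1163 = 222.

222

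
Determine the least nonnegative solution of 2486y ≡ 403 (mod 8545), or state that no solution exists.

8198

gcd(8545, 2486):
  8545 = 3·2486 + 1087
  2486 = 2·1087 + 312
  1087 = 3·312 + 151
  312 = 2·151 + 10
  151 = 15·10 + 1
  10 = 10·1
so gcd(8545, 2486) = 1.
1 divides 403, so solutions exist.
Back-substitute for Bézout coefficients:
  1 = 151 - 15·10
  ... = 2486·(-849) + 8545·(247)
So 2486·(-849) ≡ 1 (mod 8545); multiply by 403: y ≡ -342147 (mod 8545).
Smallest nonnegative: y = -342147 mod 8545 = 8198.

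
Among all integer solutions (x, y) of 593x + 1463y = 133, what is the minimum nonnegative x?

1330

gcd(1463, 593):
  1463 = 2×593 + 277
  593 = 2×277 + 39
  277 = 7×39 + 4
  39 = 9×4 + 3
  4 = 1×3 + 1
  3 = 3×1
so gcd(1463, 593) = 1.
1 divides 133, so solutions exist.
Back-substitute for Bézout coefficients:
  1 = 4 - 1×3
  ... = 593×(-375) + 1463×(152)
Scale by 133/1 = 133: (x₀, y₀) = (-49875, 20216).
General solution: x = -49875 + 1463t, y = 20216 - 593t for integer t.
x ≥ 0: smallest is -49875 mod 1463 = 1330 (at t = 35), with y = -539.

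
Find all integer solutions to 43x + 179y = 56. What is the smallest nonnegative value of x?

147

gcd(179, 43):
  179 = 4×43 + 7
  43 = 6×7 + 1
  7 = 7×1
so gcd(179, 43) = 1.
1 divides 56, so solutions exist.
Back-substitute for Bézout coefficients:
  1 = 43 - 6×7
  ... = 43×(25) + 179×(-6)
Scale by 56/1 = 56: (x₀, y₀) = (1400, -336).
General solution: x = 1400 + 179t, y = -336 - 43t for integer t.
x ≥ 0: smallest is 1400 mod 179 = 147 (at t = -7), with y = -35.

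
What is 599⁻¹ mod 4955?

gcd(4955, 599) = 1.
By Bézout, 599×(-1216) + 4955×(147) = 1.
So 599×-1216 ≡ 1 (mod 4955), and -1216 mod 4955 = 3739.

3739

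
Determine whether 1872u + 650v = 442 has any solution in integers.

gcd(1872, 650) = 26.
26 divides 442, so integer solutions exist.

yes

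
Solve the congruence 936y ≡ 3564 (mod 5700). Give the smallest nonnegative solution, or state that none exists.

424

gcd(5700, 936) = 12  (5700 = 6×936 + 84, 936 = 11×84 + 12, 84 = 7×12).
12 divides 3564, so solutions exist.
Back-substituting, 936×(67) + 5700×(-11) = 12.
So 936×(67) ≡ 12 (mod 5700); multiply by 297: y ≡ 19899 (mod 475).
Smallest nonnegative: y = 19899 mod 475 = 424.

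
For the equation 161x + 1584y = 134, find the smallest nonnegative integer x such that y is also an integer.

gcd(1584, 161):
  1584 = 9*161 + 135
  161 = 1*135 + 26
  135 = 5*26 + 5
  26 = 5*5 + 1
  5 = 5*1
so gcd(1584, 161) = 1.
1 divides 134, so solutions exist.
Back-substitute for Bézout coefficients:
  1 = 26 - 5*5
  ... = 161*(305) + 1584*(-31)
Scale by 134/1 = 134: (x₀, y₀) = (40870, -4154).
General solution: x = 40870 + 1584t, y = -4154 - 161t for integer t.
x ≥ 0: smallest is 40870 mod 1584 = 1270 (at t = -25), with y = -129.

1270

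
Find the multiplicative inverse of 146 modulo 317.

gcd(317, 146) = 1.
By Bézout, 146*(76) + 317*(-35) = 1.
So 146*76 ≡ 1 (mod 317), and 76 mod 317 = 76.

76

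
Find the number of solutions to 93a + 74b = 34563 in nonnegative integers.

gcd(93, 74) = 1  (93 = 1×74 + 19, 74 = 3×19 + 17, 19 = 1×17 + 2, 17 = 8×2 + 1, 2 = 2×1).
Back-substituting, 93×(-35) + 74×(44) = 1.
Scale by 34563: one solution is (-1209705, 1520772). Reduce a mod 74: (47, 408).
General: a = 47 + 74t, b = 408 - 93t.
a ≥ 0 ⇒ t ≥ 0; b ≥ 0 ⇒ t ≤ 4. So t ∈ [0, 4]: 5 solutions.

5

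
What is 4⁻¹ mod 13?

gcd(13, 4) = 1  (13 = 3×4 + 1, 4 = 4×1).
Back-substituting, 4×(-3) + 13×(1) = 1.
So 4×-3 ≡ 1 (mod 13), and -3 mod 13 = 10.

10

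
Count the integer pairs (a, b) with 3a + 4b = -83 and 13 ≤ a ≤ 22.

gcd(4, 3) = 1  (4 = 1*3 + 1, 3 = 3*1).
Back-substituting, 3*(-1) + 4*(1) = 1.
Scale by -83: particular solution (83, -83); reduce a mod 4: (3, -23).
General solution: a = 3 + 4t, b = -23 - 3t for integer t.
13 ≤ 3 + 4t ≤ 22 gives t ∈ [3, 4], which is 2 values.

2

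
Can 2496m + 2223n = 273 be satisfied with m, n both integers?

yes

gcd(2496, 2223) = 39  (2496 = 1·2223 + 273, 2223 = 8·273 + 39, 273 = 7·39).
39 divides 273, so integer solutions exist.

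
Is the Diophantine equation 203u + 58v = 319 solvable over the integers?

gcd(203, 58):
  203 = 3×58 + 29
  58 = 2×29
so gcd(203, 58) = 29.
29 divides 319, so integer solutions exist.

yes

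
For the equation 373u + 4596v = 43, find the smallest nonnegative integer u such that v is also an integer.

1183

gcd(4596, 373) = 1  (4596 = 12*373 + 120, 373 = 3*120 + 13, 120 = 9*13 + 3, 13 = 4*3 + 1, 3 = 3*1).
1 divides 43, so solutions exist.
Back-substituting, 373*(1417) + 4596*(-115) = 1.
Scale by 43/1 = 43: (u₀, v₀) = (60931, -4945).
General solution: u = 60931 + 4596t, v = -4945 - 373t for integer t.
u ≥ 0: smallest is 60931 mod 4596 = 1183 (at t = -13), with v = -96.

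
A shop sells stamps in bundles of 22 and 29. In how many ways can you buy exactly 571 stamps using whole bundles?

Need nonnegative integers with 22j + 29k = 571.
gcd(22, 29) = 1, and 22·(4) + 29·(-3) = 1.
So (j₀, k₀) = (2284, -1713); general j = 2284 + 29t, k = -1713 - 22t.
j ≥ 0 ⇒ t ≥ -78; k ≥ 0 ⇒ t ≤ -78. That's 1 value of t.

1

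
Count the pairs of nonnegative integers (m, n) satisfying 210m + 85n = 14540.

4

gcd(210, 85) = 5.
By Bézout, 210*(-2) + 85*(5) = 5.
One solution: (15, 134).
General: m = 15 + 17t, n = 134 - 42t.
m ≥ 0 ⇒ t ≥ 0; n ≥ 0 ⇒ t ≤ 3. So t ∈ [0, 3]: 4 solutions.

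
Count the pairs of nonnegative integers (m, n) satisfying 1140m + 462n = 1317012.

gcd(1140, 462) = 6  (1140 = 2·462 + 216, 462 = 2·216 + 30, 216 = 7·30 + 6, 30 = 5·6).
Back-substituting, 1140·(15) + 462·(-37) = 6.
Scale by 219502: one solution is (3292530, -8121574). Reduce m mod 77: (10, 2826).
General: m = 10 + 77t, n = 2826 - 190t.
m ≥ 0 ⇒ t ≥ 0; n ≥ 0 ⇒ t ≤ 14. So t ∈ [0, 14]: 15 solutions.

15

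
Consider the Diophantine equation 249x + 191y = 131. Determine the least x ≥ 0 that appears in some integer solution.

78

gcd(249, 191):
  249 = 1*191 + 58
  191 = 3*58 + 17
  58 = 3*17 + 7
  17 = 2*7 + 3
  7 = 2*3 + 1
  3 = 3*1
so gcd(249, 191) = 1.
1 divides 131, so solutions exist.
Back-substitute for Bézout coefficients:
  1 = 7 - 2*3
  ... = 249*(56) + 191*(-73)
Scale by 131/1 = 131: (x₀, y₀) = (7336, -9563).
General solution: x = 7336 + 191t, y = -9563 - 249t for integer t.
x ≥ 0: smallest is 7336 mod 191 = 78 (at t = -38), with y = -101.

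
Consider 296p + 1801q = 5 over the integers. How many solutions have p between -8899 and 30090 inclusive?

gcd(1801, 296) = 1.
By Bézout, 296*(432) + 1801*(-71) = 1.
Particular solution: (359, -59).
General solution: p = 359 + 1801t, q = -59 - 296t for integer t.
-8899 ≤ 359 + 1801t ≤ 30090 gives t ∈ [-5, 16], which is 22 values.

22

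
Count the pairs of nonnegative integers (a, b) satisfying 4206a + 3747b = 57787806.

11

gcd(4206, 3747):
  4206 = 1·3747 + 459
  3747 = 8·459 + 75
  459 = 6·75 + 9
  75 = 8·9 + 3
  9 = 3·3
so gcd(4206, 3747) = 3.
Back-substitute for Bézout coefficients:
  3 = 75 - 8·9
  ... = 4206·(-400) + 3747·(449)
Scale by 19262602: one solution is (-7705040800, 8648908298). Reduce a mod 1249: (232, 15162).
General: a = 232 + 1249t, b = 15162 - 1402t.
a ≥ 0 ⇒ t ≥ 0; b ≥ 0 ⇒ t ≤ 10. So t ∈ [0, 10]: 11 solutions.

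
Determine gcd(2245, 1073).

1

gcd(2245, 1073):
  2245 = 2*1073 + 99
  1073 = 10*99 + 83
  99 = 1*83 + 16
  83 = 5*16 + 3
  16 = 5*3 + 1
  3 = 3*1
so gcd(2245, 1073) = 1.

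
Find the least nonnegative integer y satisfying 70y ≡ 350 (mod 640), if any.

gcd(640, 70) = 10.
10 divides 350, so solutions exist.
By Bézout, 70×(-9) + 640×(1) = 10.
So 70×(-9) ≡ 10 (mod 640); multiply by 35: y ≡ -315 (mod 64).
Smallest nonnegative: y = -315 mod 64 = 5.

5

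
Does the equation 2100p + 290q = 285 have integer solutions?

no

gcd(2100, 290):
  2100 = 7*290 + 70
  290 = 4*70 + 10
  70 = 7*10
so gcd(2100, 290) = 10.
10 does not divide 285 (remainder 5), so no integer solutions.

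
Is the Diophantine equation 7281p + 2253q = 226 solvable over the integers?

no

gcd(7281, 2253) = 3  (7281 = 3·2253 + 522, 2253 = 4·522 + 165, 522 = 3·165 + 27, 165 = 6·27 + 3, 27 = 9·3).
3 does not divide 226 (remainder 1), so no integer solutions.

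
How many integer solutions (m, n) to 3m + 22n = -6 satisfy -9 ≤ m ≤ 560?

26

gcd(22, 3) = 1.
By Bézout, 3×(-7) + 22×(1) = 1.
Particular solution: (20, -3).
General solution: m = 20 + 22t, n = -3 - 3t for integer t.
-9 ≤ 20 + 22t ≤ 560 gives t ∈ [-1, 24], which is 26 values.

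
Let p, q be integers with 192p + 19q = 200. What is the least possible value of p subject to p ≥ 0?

gcd(192, 19) = 1  (192 = 10×19 + 2, 19 = 9×2 + 1, 2 = 2×1).
1 divides 200, so solutions exist.
Back-substituting, 192×(-9) + 19×(91) = 1.
Scale by 200/1 = 200: (p₀, q₀) = (-1800, 18200).
General solution: p = -1800 + 19t, q = 18200 - 192t for integer t.
p ≥ 0: smallest is -1800 mod 19 = 5 (at t = 95), with q = -40.

5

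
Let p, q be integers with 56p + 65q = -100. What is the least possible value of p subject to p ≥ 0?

gcd(65, 56) = 1  (65 = 1*56 + 9, 56 = 6*9 + 2, 9 = 4*2 + 1, 2 = 2*1).
1 divides -100, so solutions exist.
Back-substituting, 56*(-29) + 65*(25) = 1.
Scale by -100/1 = -100: (p₀, q₀) = (2900, -2500).
General solution: p = 2900 + 65t, q = -2500 - 56t for integer t.
p ≥ 0: smallest is 2900 mod 65 = 40 (at t = -44), with q = -36.

40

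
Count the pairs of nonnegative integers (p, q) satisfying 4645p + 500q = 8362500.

19

gcd(4645, 500) = 5  (4645 = 9·500 + 145, 500 = 3·145 + 65, 145 = 2·65 + 15, 65 = 4·15 + 5, 15 = 3·5).
Back-substituting, 4645·(-31) + 500·(288) = 5.
Scale by 1672500: one solution is (-51847500, 481680000). Reduce p mod 100: (0, 16725).
General: p = 0 + 100t, q = 16725 - 929t.
p ≥ 0 ⇒ t ≥ 0; q ≥ 0 ⇒ t ≤ 18. So t ∈ [0, 18]: 19 solutions.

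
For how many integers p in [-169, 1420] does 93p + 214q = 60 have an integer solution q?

8

gcd(214, 93):
  214 = 2·93 + 28
  93 = 3·28 + 9
  28 = 3·9 + 1
  9 = 9·1
so gcd(214, 93) = 1.
Back-substitute for Bézout coefficients:
  1 = 28 - 3·9
  ... = 93·(-23) + 214·(10)
Scale by 60: particular solution (-1380, 600); reduce p mod 214: (118, -51).
General solution: p = 118 + 214t, q = -51 - 93t for integer t.
-169 ≤ 118 + 214t ≤ 1420 gives t ∈ [-1, 6], which is 8 values.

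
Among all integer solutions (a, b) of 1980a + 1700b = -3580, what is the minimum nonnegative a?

gcd(1980, 1700):
  1980 = 1×1700 + 280
  1700 = 6×280 + 20
  280 = 14×20
so gcd(1980, 1700) = 20.
20 divides -3580, so solutions exist.
Back-substitute for Bézout coefficients:
  20 = 1700 - 6×280
  ... = 1980×(-6) + 1700×(7)
Scale by -3580/20 = -179: (a₀, b₀) = (1074, -1253).
General solution: a = 1074 + 85t, b = -1253 - 99t for integer t.
a ≥ 0: smallest is 1074 mod 85 = 54 (at t = -12), with b = -65.

54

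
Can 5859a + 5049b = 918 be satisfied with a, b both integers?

gcd(5859, 5049) = 27  (5859 = 1*5049 + 810, 5049 = 6*810 + 189, 810 = 4*189 + 54, 189 = 3*54 + 27, 54 = 2*27).
27 divides 918, so integer solutions exist.

yes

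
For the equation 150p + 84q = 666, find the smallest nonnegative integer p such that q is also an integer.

gcd(150, 84):
  150 = 1·84 + 66
  84 = 1·66 + 18
  66 = 3·18 + 12
  18 = 1·12 + 6
  12 = 2·6
so gcd(150, 84) = 6.
6 divides 666, so solutions exist.
Back-substitute for Bézout coefficients:
  6 = 18 - 1·12
  ... = 150·(-5) + 84·(9)
Scale by 666/6 = 111: (p₀, q₀) = (-555, 999).
General solution: p = -555 + 14t, q = 999 - 25t for integer t.
p ≥ 0: smallest is -555 mod 14 = 5 (at t = 40), with q = -1.

5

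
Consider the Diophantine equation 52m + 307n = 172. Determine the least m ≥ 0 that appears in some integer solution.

gcd(307, 52) = 1.
1 divides 172, so solutions exist.
By Bézout, 52·(124) + 307·(-21) = 1.
Scale by 172/1 = 172: (m₀, n₀) = (21328, -3612).
General solution: m = 21328 + 307t, n = -3612 - 52t for integer t.
m ≥ 0: smallest is 21328 mod 307 = 145 (at t = -69), with n = -24.

145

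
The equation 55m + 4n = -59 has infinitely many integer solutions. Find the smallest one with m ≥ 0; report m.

gcd(55, 4) = 1  (55 = 13*4 + 3, 4 = 1*3 + 1, 3 = 3*1).
1 divides -59, so solutions exist.
Back-substituting, 55*(-1) + 4*(14) = 1.
Scale by -59/1 = -59: (m₀, n₀) = (59, -826).
General solution: m = 59 + 4t, n = -826 - 55t for integer t.
m ≥ 0: smallest is 59 mod 4 = 3 (at t = -14), with n = -56.

3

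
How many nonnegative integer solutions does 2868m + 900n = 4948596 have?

gcd(2868, 900) = 12.
By Bézout, 2868·(-16) + 900·(51) = 12.
One solution: (72, 5269).
General: m = 72 + 75t, n = 5269 - 239t.
m ≥ 0 ⇒ t ≥ 0; n ≥ 0 ⇒ t ≤ 22. So t ∈ [0, 22]: 23 solutions.

23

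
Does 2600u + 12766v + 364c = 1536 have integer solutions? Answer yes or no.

no

gcd(12766, 2600) = 26  (12766 = 4×2600 + 2366, 2600 = 1×2366 + 234, 2366 = 10×234 + 26, 234 = 9×26).
gcd(26, 364) = 26.
26 does not divide 1536 (remainder 2), so no integer solutions.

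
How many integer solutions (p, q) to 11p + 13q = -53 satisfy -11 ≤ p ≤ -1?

gcd(13, 11) = 1  (13 = 1*11 + 2, 11 = 5*2 + 1, 2 = 2*1).
Back-substituting, 11*(6) + 13*(-5) = 1.
Scale by -53: particular solution (-318, 265); reduce p mod 13: (7, -10).
General solution: p = 7 + 13t, q = -10 - 11t for integer t.
-11 ≤ 7 + 13t ≤ -1 gives t ∈ [-1, -1], which is 1 value.

1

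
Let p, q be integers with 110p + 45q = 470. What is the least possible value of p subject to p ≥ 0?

gcd(110, 45) = 5  (110 = 2*45 + 20, 45 = 2*20 + 5, 20 = 4*5).
5 divides 470, so solutions exist.
Back-substituting, 110*(-2) + 45*(5) = 5.
Scale by 470/5 = 94: (p₀, q₀) = (-188, 470).
General solution: p = -188 + 9t, q = 470 - 22t for integer t.
p ≥ 0: smallest is -188 mod 9 = 1 (at t = 21), with q = 8.

1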